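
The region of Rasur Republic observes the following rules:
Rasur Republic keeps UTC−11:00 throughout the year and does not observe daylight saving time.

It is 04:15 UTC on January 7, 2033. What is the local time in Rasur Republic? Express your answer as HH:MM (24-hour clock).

Rasur Republic stays on UTC−11:00 all year.
04:15 UTC − 11h = 17:15 local (rolling into the previous day, 6 January 2033).

17:15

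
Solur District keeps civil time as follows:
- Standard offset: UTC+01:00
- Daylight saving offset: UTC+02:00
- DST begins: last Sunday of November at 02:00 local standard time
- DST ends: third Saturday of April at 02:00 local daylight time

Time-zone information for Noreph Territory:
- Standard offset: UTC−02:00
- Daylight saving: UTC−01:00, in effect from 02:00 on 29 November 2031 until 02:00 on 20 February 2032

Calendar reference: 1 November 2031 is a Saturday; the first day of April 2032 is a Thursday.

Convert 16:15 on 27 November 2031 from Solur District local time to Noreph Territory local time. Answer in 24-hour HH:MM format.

1 November 2031 is a Saturday, so Sundays fall on 2, 9, 16, 23, 30; the last is November 30.
1 April 2032 is a Thursday, so the first Saturday is April 3 and the third is April 17.
Daylight saving runs 30 November 2031 – 17 April 2032; 27 November 2031 is outside that window, so Solur District is on standard time at UTC+01:00.
16:15 Solur District − 1h = 15:15 UTC.
At the standard offset (UTC−02:00), 15:15 UTC − 2h = 13:15 Noreph Territory standard time.
The standard-time date in Noreph Territory, 27 November 2031, is outside the daylight-saving period (29 November 2031 – 20 February 2032), so Noreph Territory is on standard time, UTC−02:00.
15:15 UTC − 2h = 13:15 Noreph Territory.

13:15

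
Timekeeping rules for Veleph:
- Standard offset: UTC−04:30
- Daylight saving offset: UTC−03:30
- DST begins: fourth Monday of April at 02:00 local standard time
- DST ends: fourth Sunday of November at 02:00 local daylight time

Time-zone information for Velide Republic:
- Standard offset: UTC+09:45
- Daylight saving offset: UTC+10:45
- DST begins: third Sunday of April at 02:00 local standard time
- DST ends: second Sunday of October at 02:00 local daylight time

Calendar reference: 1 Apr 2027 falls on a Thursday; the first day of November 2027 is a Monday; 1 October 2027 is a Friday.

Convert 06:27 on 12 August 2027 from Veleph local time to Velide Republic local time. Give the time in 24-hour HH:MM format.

20:42

1 April 2027 is a Thursday, so the first Monday is April 5 and the fourth is April 26.
1 November 2027 is a Monday, so the first Sunday is November 7 and the fourth is November 28.
Daylight saving runs 26 April – 28 November; 12 August 2027 is inside that window, so Veleph is at UTC−03:30.
06:27 Veleph + 3h30m = 09:57 UTC.
1 April 2027 is a Thursday, so the first Sunday is April 4 and the third is April 18.
1 October 2027 is a Friday, so the first Sunday is October 3 and the second is October 10.
At the standard offset (UTC+09:45), 09:57 UTC + 9h45m = 19:42 Velide Republic standard time.
The standard-time date in Velide Republic, 12 August 2027, falls between 18 April and 10 October, so daylight saving is in effect and Velide Republic is at UTC+10:45.
09:57 UTC + 10h45m = 20:42 Velide Republic.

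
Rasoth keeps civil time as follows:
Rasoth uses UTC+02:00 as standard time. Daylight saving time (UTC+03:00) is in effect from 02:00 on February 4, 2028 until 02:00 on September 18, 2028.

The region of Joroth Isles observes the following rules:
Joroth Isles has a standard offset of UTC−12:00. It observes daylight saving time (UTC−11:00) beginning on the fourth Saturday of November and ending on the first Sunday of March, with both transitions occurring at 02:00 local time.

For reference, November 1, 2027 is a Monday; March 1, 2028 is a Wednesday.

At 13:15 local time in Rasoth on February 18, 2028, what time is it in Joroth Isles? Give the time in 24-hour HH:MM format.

February 18, 2028 falls between 4 February and 18 September, so daylight saving is in effect and Rasoth is at UTC+03:00.
13:15 Rasoth − 3h = 10:15 UTC.
1 November 2027 is a Monday, so the first Saturday is November 6 and the fourth is November 27.
1 March 2028 is a Wednesday, so the first Sunday is March 5.
At the standard offset (UTC−12:00), 10:15 UTC − 12h = 22:15 Joroth Isles standard time (rolling into the previous day, 17 February 2028).
The standard-time date in Joroth Isles, February 17, 2028, lies within the daylight-saving period (27 November 2027 – 5 March 2028), so Joroth Isles is on daylight time, UTC−11:00.
10:15 UTC − 11h = 23:15 Joroth Isles (rolling into the previous day, 17 February 2028).

23:15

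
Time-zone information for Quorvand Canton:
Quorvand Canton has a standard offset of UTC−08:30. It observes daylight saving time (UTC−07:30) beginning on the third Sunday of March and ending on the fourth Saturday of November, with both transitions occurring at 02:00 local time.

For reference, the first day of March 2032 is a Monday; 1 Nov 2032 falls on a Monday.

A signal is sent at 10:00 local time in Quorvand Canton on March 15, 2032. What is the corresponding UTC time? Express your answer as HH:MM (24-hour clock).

18:30

1 March 2032 is a Monday, so the first Sunday is March 7 and the third is March 21.
1 November 2032 is a Monday, so the first Saturday is November 6 and the fourth is November 27.
Daylight saving runs 21 March – 27 November; March 15, 2032 is outside that window, so Quorvand Canton is on standard time at UTC−08:30.
10:00 local + 8h30m = 18:30 UTC.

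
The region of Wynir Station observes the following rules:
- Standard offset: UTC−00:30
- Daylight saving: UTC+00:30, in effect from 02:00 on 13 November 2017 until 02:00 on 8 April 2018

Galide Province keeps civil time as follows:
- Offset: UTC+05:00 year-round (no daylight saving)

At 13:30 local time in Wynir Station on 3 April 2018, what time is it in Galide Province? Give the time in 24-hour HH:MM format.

18:00

3 April 2018 falls between 13 November 2017 and 8 April 2018, so daylight saving is in effect and Wynir Station is at UTC+00:30.
13:30 Wynir Station − 0h30m = 13:00 UTC.
Galide Province has no daylight saving, so its offset is UTC+05:00 year-round.
13:00 UTC + 5h = 18:00 Galide Province.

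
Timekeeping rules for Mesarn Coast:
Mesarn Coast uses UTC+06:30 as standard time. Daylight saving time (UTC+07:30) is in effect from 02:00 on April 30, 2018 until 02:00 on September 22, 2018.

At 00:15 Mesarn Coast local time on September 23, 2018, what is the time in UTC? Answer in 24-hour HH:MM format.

17:45

September 23, 2018 does not fall between 30 April and 22 September, so daylight saving is not in effect and Mesarn Coast is at UTC+06:30.
00:15 local − 6h30m = 17:45 UTC (rolling into the previous day, 22 September 2018).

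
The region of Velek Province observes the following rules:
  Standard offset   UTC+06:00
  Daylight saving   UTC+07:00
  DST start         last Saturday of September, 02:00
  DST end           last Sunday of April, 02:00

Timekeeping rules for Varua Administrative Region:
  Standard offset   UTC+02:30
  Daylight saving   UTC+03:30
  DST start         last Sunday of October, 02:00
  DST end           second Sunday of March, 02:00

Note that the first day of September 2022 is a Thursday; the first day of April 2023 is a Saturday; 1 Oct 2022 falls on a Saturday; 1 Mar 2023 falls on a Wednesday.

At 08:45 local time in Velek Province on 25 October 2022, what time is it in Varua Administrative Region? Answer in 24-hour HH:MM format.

1 September 2022 is a Thursday, so Saturdays fall on 3, 10, 17, 24; the last is September 24.
1 April 2023 is a Saturday, so Sundays fall on 2, 9, 16, 23, 30; the last is April 30.
25 October 2022 lies within the daylight-saving period (24 September 2022 – 30 April 2023), so Velek Province is on daylight time, UTC+07:00.
08:45 Velek Province − 7h = 01:45 UTC.
1 October 2022 is a Saturday, so Sundays fall on 2, 9, 16, 23, 30; the last is October 30.
1 March 2023 is a Wednesday, so the first Sunday is March 5 and the second is March 12.
At the standard offset (UTC+02:30), 01:45 UTC + 2h30m = 04:15 Varua Administrative Region standard time.
The standard-time date in Varua Administrative Region, 25 October 2022, is outside the daylight-saving period (30 October 2022 – 12 March 2023), so Varua Administrative Region is on standard time, UTC+02:30.
01:45 UTC + 2h30m = 04:15 Varua Administrative Region.

04:15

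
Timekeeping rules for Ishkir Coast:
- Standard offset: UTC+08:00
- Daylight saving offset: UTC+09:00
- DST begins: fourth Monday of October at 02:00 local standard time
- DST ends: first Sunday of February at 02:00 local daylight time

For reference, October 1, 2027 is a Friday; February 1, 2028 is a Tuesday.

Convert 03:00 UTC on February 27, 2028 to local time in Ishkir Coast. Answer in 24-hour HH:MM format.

1 October 2027 is a Friday, so the first Monday is October 4 and the fourth is October 25.
1 February 2028 is a Tuesday, so the first Sunday is February 6.
At the standard offset (UTC+08:00), 03:00 UTC + 8h = 11:00 Ishkir Coast standard time.
Daylight saving runs 25 October 2027 – 6 February 2028; the standard-time date in Ishkir Coast, February 27, 2028, is outside that window, so Ishkir Coast is on standard time at UTC+08:00.
03:00 UTC + 8h = 11:00 local.

11:00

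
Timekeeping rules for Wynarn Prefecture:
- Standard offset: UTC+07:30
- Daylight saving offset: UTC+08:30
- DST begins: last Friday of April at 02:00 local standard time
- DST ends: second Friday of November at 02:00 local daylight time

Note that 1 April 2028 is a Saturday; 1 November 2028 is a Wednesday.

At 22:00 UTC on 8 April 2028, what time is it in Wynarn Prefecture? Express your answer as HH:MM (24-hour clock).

05:30

1 April 2028 is a Saturday, so Fridays fall on 7, 14, 21, 28; the last is April 28.
1 November 2028 is a Wednesday, so the first Friday is November 3 and the second is November 10.
At the standard offset (UTC+07:30), 22:00 UTC + 7h30m = 05:30 Wynarn Prefecture standard time (rolling into the next day, 9 April 2028).
The standard-time date in Wynarn Prefecture, 9 April 2028, is outside the daylight-saving period (28 April – 10 November), so Wynarn Prefecture is on standard time, UTC+07:30.
22:00 UTC + 7h30m = 05:30 local (rolling into the next day, 9 April 2028).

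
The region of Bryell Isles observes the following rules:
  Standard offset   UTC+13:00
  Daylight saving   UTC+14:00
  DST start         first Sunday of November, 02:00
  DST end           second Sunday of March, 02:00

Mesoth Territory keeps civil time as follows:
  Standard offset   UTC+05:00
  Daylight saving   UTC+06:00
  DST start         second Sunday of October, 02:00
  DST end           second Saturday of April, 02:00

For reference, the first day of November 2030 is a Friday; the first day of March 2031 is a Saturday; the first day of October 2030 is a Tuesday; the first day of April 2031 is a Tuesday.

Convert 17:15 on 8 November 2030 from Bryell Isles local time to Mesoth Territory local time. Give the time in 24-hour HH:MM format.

1 November 2030 is a Friday, so the first Sunday is November 3.
1 March 2031 is a Saturday, so the first Sunday is March 2 and the second is March 9.
8 November 2030 lies within the daylight-saving period (3 November 2030 – 9 March 2031), so Bryell Isles is on daylight time, UTC+14:00.
17:15 Bryell Isles − 14h = 03:15 UTC.
1 October 2030 is a Tuesday, so the first Sunday is October 6 and the second is October 13.
1 April 2031 is a Tuesday, so the first Saturday is April 5 and the second is April 12.
At the standard offset (UTC+05:00), 03:15 UTC + 5h = 08:15 Mesoth Territory standard time.
The standard-time date in Mesoth Territory, 8 November 2030, falls between 13 October 2030 and 12 April 2031, so daylight saving is in effect and Mesoth Territory is at UTC+06:00.
03:15 UTC + 6h = 09:15 Mesoth Territory.

09:15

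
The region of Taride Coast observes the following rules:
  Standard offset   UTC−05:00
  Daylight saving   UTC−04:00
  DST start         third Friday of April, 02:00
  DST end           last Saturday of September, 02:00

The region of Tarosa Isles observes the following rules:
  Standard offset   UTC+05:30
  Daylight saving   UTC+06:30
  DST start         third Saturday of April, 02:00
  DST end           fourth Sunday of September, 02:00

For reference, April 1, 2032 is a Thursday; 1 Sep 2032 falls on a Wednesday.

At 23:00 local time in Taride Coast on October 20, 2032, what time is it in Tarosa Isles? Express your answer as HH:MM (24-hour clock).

09:30

1 April 2032 is a Thursday, so the first Friday is April 2 and the third is April 16.
1 September 2032 is a Wednesday, so Saturdays fall on 4, 11, 18, 25; the last is September 25.
Daylight saving runs 16 April – 25 September; October 20, 2032 is outside that window, so Taride Coast is on standard time at UTC−05:00.
23:00 Taride Coast + 5h = 04:00 UTC (rolling into the next day, 21 October 2032).
1 April 2032 is a Thursday, so the first Saturday is April 3 and the third is April 17.
1 September 2032 is a Wednesday, so the first Sunday is September 5 and the fourth is September 26.
At the standard offset (UTC+05:30), 04:00 UTC + 5h30m = 09:30 Tarosa Isles standard time.
The standard-time date in Tarosa Isles, October 21, 2032, is outside the daylight-saving period (17 April – 26 September), so Tarosa Isles is on standard time, UTC+05:30.
04:00 UTC + 5h30m = 09:30 Tarosa Isles.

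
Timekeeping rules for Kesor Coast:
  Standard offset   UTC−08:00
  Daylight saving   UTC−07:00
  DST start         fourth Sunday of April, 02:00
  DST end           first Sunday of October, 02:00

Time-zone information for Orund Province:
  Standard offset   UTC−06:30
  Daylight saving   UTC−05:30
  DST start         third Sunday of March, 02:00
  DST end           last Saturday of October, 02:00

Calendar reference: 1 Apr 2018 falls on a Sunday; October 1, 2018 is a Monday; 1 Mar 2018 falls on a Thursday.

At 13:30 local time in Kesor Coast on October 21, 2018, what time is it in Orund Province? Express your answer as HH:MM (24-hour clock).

16:00

1 April 2018 is a Sunday, so the first Sunday is April 1 and the fourth is April 22.
1 October 2018 is a Monday, so the first Sunday is October 7.
October 21, 2018 does not fall between 22 April and 7 October, so daylight saving is not in effect and Kesor Coast is at UTC−08:00.
13:30 Kesor Coast + 8h = 21:30 UTC.
1 March 2018 is a Thursday, so the first Sunday is March 4 and the third is March 18.
1 October 2018 is a Monday, so Saturdays fall on 6, 13, 20, 27; the last is October 27.
At the standard offset (UTC−06:30), 21:30 UTC − 6h30m = 15:00 Orund Province standard time.
The standard-time date in Orund Province, October 21, 2018, lies within the daylight-saving period (18 March – 27 October), so Orund Province is on daylight time, UTC−05:30.
21:30 UTC − 5h30m = 16:00 Orund Province.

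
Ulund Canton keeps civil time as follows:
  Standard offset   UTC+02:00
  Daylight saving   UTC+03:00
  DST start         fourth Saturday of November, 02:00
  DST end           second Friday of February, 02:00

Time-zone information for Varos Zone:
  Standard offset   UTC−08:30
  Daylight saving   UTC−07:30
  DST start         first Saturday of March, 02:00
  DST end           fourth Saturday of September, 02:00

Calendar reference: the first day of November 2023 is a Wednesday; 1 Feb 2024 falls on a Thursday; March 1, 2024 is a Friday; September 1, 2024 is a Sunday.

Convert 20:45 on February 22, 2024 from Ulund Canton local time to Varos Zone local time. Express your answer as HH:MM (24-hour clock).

1 November 2023 is a Wednesday, so the first Saturday is November 4 and the fourth is November 25.
1 February 2024 is a Thursday, so the first Friday is February 2 and the second is February 9.
Daylight saving runs 25 November 2023 – 9 February 2024; February 22, 2024 is outside that window, so Ulund Canton is on standard time at UTC+02:00.
20:45 Ulund Canton − 2h = 18:45 UTC.
1 March 2024 is a Friday, so the first Saturday is March 2.
1 September 2024 is a Sunday, so the first Saturday is September 7 and the fourth is September 28.
At the standard offset (UTC−08:30), 18:45 UTC − 8h30m = 10:15 Varos Zone standard time.
Daylight saving runs 2 March – 28 September; the standard-time date in Varos Zone, February 22, 2024, is outside that window, so Varos Zone is on standard time at UTC−08:30.
18:45 UTC − 8h30m = 10:15 Varos Zone.

10:15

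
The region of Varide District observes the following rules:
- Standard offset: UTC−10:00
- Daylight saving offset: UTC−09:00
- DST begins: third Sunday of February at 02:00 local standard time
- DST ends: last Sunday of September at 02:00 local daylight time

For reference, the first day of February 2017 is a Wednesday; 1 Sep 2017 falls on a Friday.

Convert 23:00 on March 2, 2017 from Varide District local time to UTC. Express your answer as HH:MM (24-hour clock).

08:00

1 February 2017 is a Wednesday, so the first Sunday is February 5 and the third is February 19.
1 September 2017 is a Friday, so Sundays fall on 3, 10, 17, 24; the last is September 24.
Daylight saving runs 19 February – 24 September; March 2, 2017 is inside that window, so Varide District is at UTC−09:00.
23:00 local + 9h = 08:00 UTC (rolling into the next day, 3 March 2017).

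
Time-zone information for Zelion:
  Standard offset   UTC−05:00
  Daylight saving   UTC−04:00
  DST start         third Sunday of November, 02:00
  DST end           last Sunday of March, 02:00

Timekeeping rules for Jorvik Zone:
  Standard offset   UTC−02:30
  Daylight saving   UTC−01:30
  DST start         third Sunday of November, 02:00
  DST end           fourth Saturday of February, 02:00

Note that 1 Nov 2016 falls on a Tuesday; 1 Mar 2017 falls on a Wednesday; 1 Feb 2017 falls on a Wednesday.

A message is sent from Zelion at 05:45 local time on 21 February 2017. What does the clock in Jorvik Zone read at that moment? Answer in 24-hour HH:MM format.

08:15

1 November 2016 is a Tuesday, so the first Sunday is November 6 and the third is November 20.
1 March 2017 is a Wednesday, so Sundays fall on 5, 12, 19, 26; the last is March 26.
Daylight saving runs 20 November 2016 – 26 March 2017; 21 February 2017 is inside that window, so Zelion is at UTC−04:00.
05:45 Zelion + 4h = 09:45 UTC.
1 November 2016 is a Tuesday, so the first Sunday is November 6 and the third is November 20.
1 February 2017 is a Wednesday, so the first Saturday is February 4 and the fourth is February 25.
At the standard offset (UTC−02:30), 09:45 UTC − 2h30m = 07:15 Jorvik Zone standard time.
The standard-time date in Jorvik Zone, 21 February 2017, lies within the daylight-saving period (20 November 2016 – 25 February 2017), so Jorvik Zone is on daylight time, UTC−01:30.
09:45 UTC − 1h30m = 08:15 Jorvik Zone.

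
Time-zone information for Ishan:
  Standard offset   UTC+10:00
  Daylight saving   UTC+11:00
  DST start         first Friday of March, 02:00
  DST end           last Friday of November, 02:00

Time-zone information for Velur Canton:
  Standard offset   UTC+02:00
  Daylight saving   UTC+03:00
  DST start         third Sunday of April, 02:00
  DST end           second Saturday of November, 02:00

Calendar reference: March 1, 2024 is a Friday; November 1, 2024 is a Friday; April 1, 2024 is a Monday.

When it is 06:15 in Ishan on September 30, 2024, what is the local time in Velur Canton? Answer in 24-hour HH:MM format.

22:15

1 March 2024 is a Friday, so the first Friday is March 1.
1 November 2024 is a Friday, so Fridays fall on 1, 8, 15, 22, 29; the last is November 29.
Daylight saving runs 1 March – 29 November; September 30, 2024 is inside that window, so Ishan is at UTC+11:00.
06:15 Ishan − 11h = 19:15 UTC (rolling into the previous day, 29 September 2024).
1 April 2024 is a Monday, so the first Sunday is April 7 and the third is April 21.
1 November 2024 is a Friday, so the first Saturday is November 2 and the second is November 9.
At the standard offset (UTC+02:00), 19:15 UTC + 2h = 21:15 Velur Canton standard time.
Daylight saving runs 21 April – 9 November; the standard-time date in Velur Canton, September 29, 2024, is inside that window, so Velur Canton is at UTC+03:00.
19:15 UTC + 3h = 22:15 Velur Canton.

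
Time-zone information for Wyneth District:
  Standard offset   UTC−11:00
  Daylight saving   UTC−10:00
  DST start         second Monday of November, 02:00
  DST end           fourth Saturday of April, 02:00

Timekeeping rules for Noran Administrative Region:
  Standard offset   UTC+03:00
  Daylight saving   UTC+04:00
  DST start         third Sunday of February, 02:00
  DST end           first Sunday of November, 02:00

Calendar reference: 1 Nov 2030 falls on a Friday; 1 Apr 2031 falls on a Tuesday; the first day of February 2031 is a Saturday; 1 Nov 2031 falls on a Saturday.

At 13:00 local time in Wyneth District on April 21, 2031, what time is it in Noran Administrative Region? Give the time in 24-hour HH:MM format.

1 November 2030 is a Friday, so the first Monday is November 4 and the second is November 11.
1 April 2031 is a Tuesday, so the first Saturday is April 5 and the fourth is April 26.
April 21, 2031 falls between 11 November 2030 and 26 April 2031, so daylight saving is in effect and Wyneth District is at UTC−10:00.
13:00 Wyneth District + 10h = 23:00 UTC.
1 February 2031 is a Saturday, so the first Sunday is February 2 and the third is February 16.
1 November 2031 is a Saturday, so the first Sunday is November 2.
At the standard offset (UTC+03:00), 23:00 UTC + 3h = 02:00 Noran Administrative Region standard time (rolling into the next day, 22 April 2031).
The standard-time date in Noran Administrative Region, April 22, 2031, falls between 16 February and 2 November, so daylight saving is in effect and Noran Administrative Region is at UTC+04:00.
23:00 UTC + 4h = 03:00 Noran Administrative Region (rolling into the next day, 22 April 2031).

03:00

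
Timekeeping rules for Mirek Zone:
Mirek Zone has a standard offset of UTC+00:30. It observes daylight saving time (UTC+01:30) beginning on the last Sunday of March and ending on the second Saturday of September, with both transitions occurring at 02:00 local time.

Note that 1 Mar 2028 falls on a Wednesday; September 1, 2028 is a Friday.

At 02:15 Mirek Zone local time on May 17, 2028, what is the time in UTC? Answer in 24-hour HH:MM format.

1 March 2028 is a Wednesday, so Sundays fall on 5, 12, 19, 26; the last is March 26.
1 September 2028 is a Friday, so the first Saturday is September 2 and the second is September 9.
May 17, 2028 falls between 26 March and 9 September, so daylight saving is in effect and Mirek Zone is at UTC+01:30.
02:15 local − 1h30m = 00:45 UTC.

00:45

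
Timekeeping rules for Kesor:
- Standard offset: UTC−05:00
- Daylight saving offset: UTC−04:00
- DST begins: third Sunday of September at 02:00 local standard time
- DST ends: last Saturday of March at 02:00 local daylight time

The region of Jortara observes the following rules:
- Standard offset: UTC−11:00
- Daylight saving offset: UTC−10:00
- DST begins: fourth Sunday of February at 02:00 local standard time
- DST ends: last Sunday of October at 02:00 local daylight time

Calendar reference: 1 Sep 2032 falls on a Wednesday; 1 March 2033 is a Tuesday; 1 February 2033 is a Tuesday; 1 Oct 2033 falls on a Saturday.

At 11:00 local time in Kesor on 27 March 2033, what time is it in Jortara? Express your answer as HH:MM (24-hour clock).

06:00

1 September 2032 is a Wednesday, so the first Sunday is September 5 and the third is September 19.
1 March 2033 is a Tuesday, so Saturdays fall on 5, 12, 19, 26; the last is March 26.
Daylight saving runs 19 September 2032 – 26 March 2033; 27 March 2033 is outside that window, so Kesor is on standard time at UTC−05:00.
11:00 Kesor + 5h = 16:00 UTC.
1 February 2033 is a Tuesday, so the first Sunday is February 6 and the fourth is February 27.
1 October 2033 is a Saturday, so Sundays fall on 2, 9, 16, 23, 30; the last is October 30.
At the standard offset (UTC−11:00), 16:00 UTC − 11h = 05:00 Jortara standard time.
The standard-time date in Jortara, 27 March 2033, falls between 27 February and 30 October, so daylight saving is in effect and Jortara is at UTC−10:00.
16:00 UTC − 10h = 06:00 Jortara.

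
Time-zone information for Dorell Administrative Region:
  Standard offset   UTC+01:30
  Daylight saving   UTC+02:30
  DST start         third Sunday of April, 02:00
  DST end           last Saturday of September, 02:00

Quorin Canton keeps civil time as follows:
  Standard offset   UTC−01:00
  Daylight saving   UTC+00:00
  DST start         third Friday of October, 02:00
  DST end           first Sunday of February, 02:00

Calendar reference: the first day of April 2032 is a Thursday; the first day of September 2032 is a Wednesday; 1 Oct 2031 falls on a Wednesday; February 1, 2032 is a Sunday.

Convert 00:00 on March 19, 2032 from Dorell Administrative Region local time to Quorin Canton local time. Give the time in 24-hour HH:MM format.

1 April 2032 is a Thursday, so the first Sunday is April 4 and the third is April 18.
1 September 2032 is a Wednesday, so Saturdays fall on 4, 11, 18, 25; the last is September 25.
Daylight saving runs 18 April – 25 September; March 19, 2032 is outside that window, so Dorell Administrative Region is on standard time at UTC+01:30.
00:00 Dorell Administrative Region − 1h30m = 22:30 UTC (rolling into the previous day, 18 March 2032).
1 October 2031 is a Wednesday, so the first Friday is October 3 and the third is October 17.
1 February 2032 is a Sunday, so the first Sunday is February 1.
At the standard offset (UTC−01:00), 22:30 UTC − 1h = 21:30 Quorin Canton standard time.
Daylight saving runs 17 October 2031 – 1 February 2032; the standard-time date in Quorin Canton, March 18, 2032, is outside that window, so Quorin Canton is on standard time at UTC−01:00.
22:30 UTC − 1h = 21:30 Quorin Canton.

21:30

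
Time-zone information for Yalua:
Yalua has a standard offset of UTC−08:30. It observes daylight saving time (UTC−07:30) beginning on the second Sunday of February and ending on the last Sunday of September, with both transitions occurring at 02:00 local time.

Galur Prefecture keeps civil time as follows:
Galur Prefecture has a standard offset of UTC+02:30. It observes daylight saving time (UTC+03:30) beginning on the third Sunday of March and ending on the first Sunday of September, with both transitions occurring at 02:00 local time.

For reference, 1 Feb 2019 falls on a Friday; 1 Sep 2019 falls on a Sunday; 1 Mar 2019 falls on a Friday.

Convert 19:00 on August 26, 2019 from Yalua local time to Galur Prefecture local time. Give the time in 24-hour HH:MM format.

06:00

1 February 2019 is a Friday, so the first Sunday is February 3 and the second is February 10.
1 September 2019 is a Sunday, so Sundays fall on 1, 8, 15, 22, 29; the last is September 29.
August 26, 2019 lies within the daylight-saving period (10 February – 29 September), so Yalua is on daylight time, UTC−07:30.
19:00 Yalua + 7h30m = 02:30 UTC (rolling into the next day, 27 August 2019).
1 March 2019 is a Friday, so the first Sunday is March 3 and the third is March 17.
1 September 2019 is a Sunday, so the first Sunday is September 1.
At the standard offset (UTC+02:30), 02:30 UTC + 2h30m = 05:00 Galur Prefecture standard time.
The standard-time date in Galur Prefecture, August 27, 2019, lies within the daylight-saving period (17 March – 1 September), so Galur Prefecture is on daylight time, UTC+03:30.
02:30 UTC + 3h30m = 06:00 Galur Prefecture.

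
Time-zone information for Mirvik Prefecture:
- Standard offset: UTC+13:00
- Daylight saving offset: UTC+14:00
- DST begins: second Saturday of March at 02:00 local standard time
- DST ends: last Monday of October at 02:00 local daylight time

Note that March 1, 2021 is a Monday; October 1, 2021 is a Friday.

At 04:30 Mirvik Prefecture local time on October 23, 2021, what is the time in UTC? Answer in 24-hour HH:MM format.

1 March 2021 is a Monday, so the first Saturday is March 6 and the second is March 13.
1 October 2021 is a Friday, so Mondays fall on 4, 11, 18, 25; the last is October 25.
October 23, 2021 falls between 13 March and 25 October, so daylight saving is in effect and Mirvik Prefecture is at UTC+14:00.
04:30 local − 14h = 14:30 UTC (rolling into the previous day, 22 October 2021).

14:30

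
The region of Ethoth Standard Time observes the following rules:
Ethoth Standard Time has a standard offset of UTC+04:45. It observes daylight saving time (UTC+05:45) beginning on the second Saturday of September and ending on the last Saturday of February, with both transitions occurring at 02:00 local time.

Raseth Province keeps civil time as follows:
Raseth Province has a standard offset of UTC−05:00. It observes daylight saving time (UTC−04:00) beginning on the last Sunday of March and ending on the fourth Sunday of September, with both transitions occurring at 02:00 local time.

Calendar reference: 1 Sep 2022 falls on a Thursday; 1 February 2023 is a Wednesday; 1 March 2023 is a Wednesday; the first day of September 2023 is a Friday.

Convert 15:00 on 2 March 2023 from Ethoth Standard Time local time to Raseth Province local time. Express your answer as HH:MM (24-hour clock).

1 September 2022 is a Thursday, so the first Saturday is September 3 and the second is September 10.
1 February 2023 is a Wednesday, so Saturdays fall on 4, 11, 18, 25; the last is February 25.
2 March 2023 is outside the daylight-saving period (10 September 2022 – 25 February 2023), so Ethoth Standard Time is on standard time, UTC+04:45.
15:00 Ethoth Standard Time − 4h45m = 10:15 UTC.
1 March 2023 is a Wednesday, so Sundays fall on 5, 12, 19, 26; the last is March 26.
1 September 2023 is a Friday, so the first Sunday is September 3 and the fourth is September 24.
At the standard offset (UTC−05:00), 10:15 UTC − 5h = 05:15 Raseth Province standard time.
The standard-time date in Raseth Province, 2 March 2023, does not fall between 26 March and 24 September, so daylight saving is not in effect and Raseth Province is at UTC−05:00.
10:15 UTC − 5h = 05:15 Raseth Province.

05:15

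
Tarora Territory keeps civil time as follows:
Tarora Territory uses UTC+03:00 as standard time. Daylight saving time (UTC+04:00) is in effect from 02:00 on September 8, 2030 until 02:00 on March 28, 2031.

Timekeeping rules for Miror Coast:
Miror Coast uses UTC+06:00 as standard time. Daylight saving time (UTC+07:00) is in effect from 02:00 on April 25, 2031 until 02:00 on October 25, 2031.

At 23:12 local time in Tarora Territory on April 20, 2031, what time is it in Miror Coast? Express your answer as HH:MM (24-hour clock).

02:12

Daylight saving runs 8 September 2030 – 28 March 2031; April 20, 2031 is outside that window, so Tarora Territory is on standard time at UTC+03:00.
23:12 Tarora Territory − 3h = 20:12 UTC.
At the standard offset (UTC+06:00), 20:12 UTC + 6h = 02:12 Miror Coast standard time (rolling into the next day, 21 April 2031).
The standard-time date in Miror Coast, April 21, 2031, is outside the daylight-saving period (25 April – 25 October), so Miror Coast is on standard time, UTC+06:00.
20:12 UTC + 6h = 02:12 Miror Coast (rolling into the next day, 21 April 2031).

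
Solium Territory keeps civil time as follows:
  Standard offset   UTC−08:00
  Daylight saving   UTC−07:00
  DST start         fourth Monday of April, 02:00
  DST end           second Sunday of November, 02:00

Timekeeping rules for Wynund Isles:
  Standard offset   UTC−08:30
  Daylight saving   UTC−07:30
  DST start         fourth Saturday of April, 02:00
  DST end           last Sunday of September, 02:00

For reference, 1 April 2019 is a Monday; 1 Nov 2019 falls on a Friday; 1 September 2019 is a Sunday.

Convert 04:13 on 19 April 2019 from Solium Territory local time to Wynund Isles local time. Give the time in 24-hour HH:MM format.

1 April 2019 is a Monday, so the first Monday is April 1 and the fourth is April 22.
1 November 2019 is a Friday, so the first Sunday is November 3 and the second is November 10.
19 April 2019 does not fall between 22 April and 10 November, so daylight saving is not in effect and Solium Territory is at UTC−08:00.
04:13 Solium Territory + 8h = 12:13 UTC.
1 April 2019 is a Monday, so the first Saturday is April 6 and the fourth is April 27.
1 September 2019 is a Sunday, so Sundays fall on 1, 8, 15, 22, 29; the last is September 29.
At the standard offset (UTC−08:30), 12:13 UTC − 8h30m = 03:43 Wynund Isles standard time.
The standard-time date in Wynund Isles, 19 April 2019, is outside the daylight-saving period (27 April – 29 September), so Wynund Isles is on standard time, UTC−08:30.
12:13 UTC − 8h30m = 03:43 Wynund Isles.

03:43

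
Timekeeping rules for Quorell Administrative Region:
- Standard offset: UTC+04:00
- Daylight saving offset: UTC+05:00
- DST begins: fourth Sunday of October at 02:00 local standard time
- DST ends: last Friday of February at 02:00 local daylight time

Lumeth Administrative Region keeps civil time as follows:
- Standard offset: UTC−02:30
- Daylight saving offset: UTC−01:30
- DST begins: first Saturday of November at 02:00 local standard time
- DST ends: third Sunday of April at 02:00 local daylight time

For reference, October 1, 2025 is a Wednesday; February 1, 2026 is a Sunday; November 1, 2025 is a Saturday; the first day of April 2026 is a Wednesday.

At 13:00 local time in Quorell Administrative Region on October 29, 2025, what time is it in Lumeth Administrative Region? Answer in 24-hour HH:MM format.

05:30

1 October 2025 is a Wednesday, so the first Sunday is October 5 and the fourth is October 26.
1 February 2026 is a Sunday, so Fridays fall on 6, 13, 20, 27; the last is February 27.
Daylight saving runs 26 October 2025 – 27 February 2026; October 29, 2025 is inside that window, so Quorell Administrative Region is at UTC+05:00.
13:00 Quorell Administrative Region − 5h = 08:00 UTC.
1 November 2025 is a Saturday, so the first Saturday is November 1.
1 April 2026 is a Wednesday, so the first Sunday is April 5 and the third is April 19.
At the standard offset (UTC−02:30), 08:00 UTC − 2h30m = 05:30 Lumeth Administrative Region standard time.
The standard-time date in Lumeth Administrative Region, October 29, 2025, does not fall between 1 November 2025 and 19 April 2026, so daylight saving is not in effect and Lumeth Administrative Region is at UTC−02:30.
08:00 UTC − 2h30m = 05:30 Lumeth Administrative Region.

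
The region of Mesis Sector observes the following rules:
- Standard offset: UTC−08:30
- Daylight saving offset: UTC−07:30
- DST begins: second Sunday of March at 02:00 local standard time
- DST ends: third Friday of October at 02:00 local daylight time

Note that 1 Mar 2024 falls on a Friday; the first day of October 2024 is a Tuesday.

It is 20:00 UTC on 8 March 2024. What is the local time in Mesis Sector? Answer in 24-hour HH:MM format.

11:30

1 March 2024 is a Friday, so the first Sunday is March 3 and the second is March 10.
1 October 2024 is a Tuesday, so the first Friday is October 4 and the third is October 18.
At the standard offset (UTC−08:30), 20:00 UTC − 8h30m = 11:30 Mesis Sector standard time.
The standard-time date in Mesis Sector, 8 March 2024, does not fall between 10 March and 18 October, so daylight saving is not in effect and Mesis Sector is at UTC−08:30.
20:00 UTC − 8h30m = 11:30 local.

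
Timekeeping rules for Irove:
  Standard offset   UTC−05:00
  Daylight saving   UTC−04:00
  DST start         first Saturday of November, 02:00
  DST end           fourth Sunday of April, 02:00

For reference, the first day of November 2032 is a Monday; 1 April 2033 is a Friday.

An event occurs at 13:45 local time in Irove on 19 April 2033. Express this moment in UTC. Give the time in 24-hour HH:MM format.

17:45

1 November 2032 is a Monday, so the first Saturday is November 6.
1 April 2033 is a Friday, so the first Sunday is April 3 and the fourth is April 24.
19 April 2033 falls between 6 November 2032 and 24 April 2033, so daylight saving is in effect and Irove is at UTC−04:00.
13:45 local + 4h = 17:45 UTC.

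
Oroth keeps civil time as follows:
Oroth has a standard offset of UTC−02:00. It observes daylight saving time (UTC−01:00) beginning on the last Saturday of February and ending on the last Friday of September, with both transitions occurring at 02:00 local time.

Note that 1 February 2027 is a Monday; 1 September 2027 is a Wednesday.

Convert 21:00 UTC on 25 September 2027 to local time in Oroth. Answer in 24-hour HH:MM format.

19:00

1 February 2027 is a Monday, so Saturdays fall on 6, 13, 20, 27; the last is February 27.
1 September 2027 is a Wednesday, so Fridays fall on 3, 10, 17, 24; the last is September 24.
At the standard offset (UTC−02:00), 21:00 UTC − 2h = 19:00 Oroth standard time.
Daylight saving runs 27 February – 24 September; the standard-time date in Oroth, 25 September 2027, is outside that window, so Oroth is on standard time at UTC−02:00.
21:00 UTC − 2h = 19:00 local.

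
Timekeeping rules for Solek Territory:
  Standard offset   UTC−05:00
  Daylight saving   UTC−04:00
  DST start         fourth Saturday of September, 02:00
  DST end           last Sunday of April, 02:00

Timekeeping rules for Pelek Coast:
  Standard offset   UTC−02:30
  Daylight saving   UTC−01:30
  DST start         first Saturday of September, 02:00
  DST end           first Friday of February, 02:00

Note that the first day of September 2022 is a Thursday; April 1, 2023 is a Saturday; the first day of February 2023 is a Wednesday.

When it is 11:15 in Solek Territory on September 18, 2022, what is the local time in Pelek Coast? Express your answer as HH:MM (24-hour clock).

1 September 2022 is a Thursday, so the first Saturday is September 3 and the fourth is September 24.
1 April 2023 is a Saturday, so Sundays fall on 2, 9, 16, 23, 30; the last is April 30.
September 18, 2022 does not fall between 24 September 2022 and 30 April 2023, so daylight saving is not in effect and Solek Territory is at UTC−05:00.
11:15 Solek Territory + 5h = 16:15 UTC.
1 September 2022 is a Thursday, so the first Saturday is September 3.
1 February 2023 is a Wednesday, so the first Friday is February 3.
At the standard offset (UTC−02:30), 16:15 UTC − 2h30m = 13:45 Pelek Coast standard time.
The standard-time date in Pelek Coast, September 18, 2022, lies within the daylight-saving period (3 September 2022 – 3 February 2023), so Pelek Coast is on daylight time, UTC−01:30.
16:15 UTC − 1h30m = 14:45 Pelek Coast.

14:45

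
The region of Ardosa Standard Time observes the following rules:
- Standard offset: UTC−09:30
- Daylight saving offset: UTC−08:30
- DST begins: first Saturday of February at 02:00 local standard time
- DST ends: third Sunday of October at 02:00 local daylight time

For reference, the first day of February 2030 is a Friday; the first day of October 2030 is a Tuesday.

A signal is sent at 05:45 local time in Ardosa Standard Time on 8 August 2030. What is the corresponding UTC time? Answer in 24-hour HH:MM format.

1 February 2030 is a Friday, so the first Saturday is February 2.
1 October 2030 is a Tuesday, so the first Sunday is October 6 and the third is October 20.
8 August 2030 lies within the daylight-saving period (2 February – 20 October), so Ardosa Standard Time is on daylight time, UTC−08:30.
05:45 local + 8h30m = 14:15 UTC.

14:15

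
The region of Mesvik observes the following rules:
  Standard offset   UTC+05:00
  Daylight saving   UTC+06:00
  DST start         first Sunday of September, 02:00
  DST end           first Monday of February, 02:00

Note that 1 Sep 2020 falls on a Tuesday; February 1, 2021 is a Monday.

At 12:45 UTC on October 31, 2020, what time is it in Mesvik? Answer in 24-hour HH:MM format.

1 September 2020 is a Tuesday, so the first Sunday is September 6.
1 February 2021 is a Monday, so the first Monday is February 1.
At the standard offset (UTC+05:00), 12:45 UTC + 5h = 17:45 Mesvik standard time.
Daylight saving runs 6 September 2020 – 1 February 2021; the standard-time date in Mesvik, October 31, 2020, is inside that window, so Mesvik is at UTC+06:00.
12:45 UTC + 6h = 18:45 local.

18:45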